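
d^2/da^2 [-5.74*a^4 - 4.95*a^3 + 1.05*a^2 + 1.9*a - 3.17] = -68.88*a^2 - 29.7*a + 2.1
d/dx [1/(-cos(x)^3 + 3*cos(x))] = 3*sin(x)^3/((cos(x)^2 - 3)^2*cos(x)^2)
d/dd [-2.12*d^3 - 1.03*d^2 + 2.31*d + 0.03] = -6.36*d^2 - 2.06*d + 2.31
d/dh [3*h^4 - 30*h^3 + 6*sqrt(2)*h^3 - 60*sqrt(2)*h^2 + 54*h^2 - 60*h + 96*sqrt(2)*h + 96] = 12*h^3 - 90*h^2 + 18*sqrt(2)*h^2 - 120*sqrt(2)*h + 108*h - 60 + 96*sqrt(2)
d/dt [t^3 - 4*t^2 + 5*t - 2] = 3*t^2 - 8*t + 5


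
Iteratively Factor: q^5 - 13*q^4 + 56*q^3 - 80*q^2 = (q - 4)*(q^4 - 9*q^3 + 20*q^2) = q*(q - 4)*(q^3 - 9*q^2 + 20*q) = q*(q - 4)^2*(q^2 - 5*q) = q^2*(q - 4)^2*(q - 5)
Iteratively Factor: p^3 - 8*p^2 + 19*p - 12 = (p - 1)*(p^2 - 7*p + 12) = (p - 4)*(p - 1)*(p - 3)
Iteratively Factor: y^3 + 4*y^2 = (y)*(y^2 + 4*y) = y*(y + 4)*(y)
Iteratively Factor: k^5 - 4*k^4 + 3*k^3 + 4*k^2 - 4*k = (k - 1)*(k^4 - 3*k^3 + 4*k) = k*(k - 1)*(k^3 - 3*k^2 + 4) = k*(k - 2)*(k - 1)*(k^2 - k - 2) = k*(k - 2)^2*(k - 1)*(k + 1)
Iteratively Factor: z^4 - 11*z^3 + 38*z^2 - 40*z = (z - 5)*(z^3 - 6*z^2 + 8*z) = (z - 5)*(z - 4)*(z^2 - 2*z) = z*(z - 5)*(z - 4)*(z - 2)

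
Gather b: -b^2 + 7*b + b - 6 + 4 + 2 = -b^2 + 8*b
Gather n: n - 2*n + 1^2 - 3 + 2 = -n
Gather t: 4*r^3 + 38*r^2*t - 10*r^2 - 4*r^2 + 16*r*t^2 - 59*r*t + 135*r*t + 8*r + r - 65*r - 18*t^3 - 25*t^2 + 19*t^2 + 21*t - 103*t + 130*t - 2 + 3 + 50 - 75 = 4*r^3 - 14*r^2 - 56*r - 18*t^3 + t^2*(16*r - 6) + t*(38*r^2 + 76*r + 48) - 24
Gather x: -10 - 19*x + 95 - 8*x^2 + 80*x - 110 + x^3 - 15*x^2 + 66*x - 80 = x^3 - 23*x^2 + 127*x - 105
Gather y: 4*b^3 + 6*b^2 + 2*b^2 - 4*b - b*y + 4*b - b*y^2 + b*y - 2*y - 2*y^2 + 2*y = 4*b^3 + 8*b^2 + y^2*(-b - 2)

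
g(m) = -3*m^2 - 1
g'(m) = -6*m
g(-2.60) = -21.28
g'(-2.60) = 15.60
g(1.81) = -10.83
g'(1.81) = -10.86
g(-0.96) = -3.76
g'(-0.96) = 5.76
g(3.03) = -28.54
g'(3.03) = -18.18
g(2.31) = -17.01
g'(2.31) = -13.86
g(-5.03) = -76.90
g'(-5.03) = 30.18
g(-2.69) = -22.71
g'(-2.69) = 16.14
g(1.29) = -5.99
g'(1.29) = -7.74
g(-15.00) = -676.00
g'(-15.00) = 90.00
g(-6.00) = -109.00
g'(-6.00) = 36.00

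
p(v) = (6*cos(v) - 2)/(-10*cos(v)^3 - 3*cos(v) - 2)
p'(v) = (-30*sin(v)*cos(v)^2 - 3*sin(v))*(6*cos(v) - 2)/(-10*cos(v)^3 - 3*cos(v) - 2)^2 - 6*sin(v)/(-10*cos(v)^3 - 3*cos(v) - 2) = 6*(-15*cos(v) + 5*cos(2*v) - 5*cos(3*v) + 8)*sin(v)/(10*cos(v)^3 + 3*cos(v) + 2)^2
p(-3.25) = -0.74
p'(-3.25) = 0.18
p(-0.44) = -0.28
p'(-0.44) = 0.06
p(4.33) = 11.74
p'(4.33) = -231.93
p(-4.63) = 1.43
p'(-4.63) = 6.03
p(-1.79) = 2.65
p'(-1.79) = -13.90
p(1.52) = 0.79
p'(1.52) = 3.91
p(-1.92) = 7.07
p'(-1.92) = -85.37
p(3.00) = -0.74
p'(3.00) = 0.24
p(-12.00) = -0.29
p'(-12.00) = -0.05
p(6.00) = -0.27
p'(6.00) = 0.05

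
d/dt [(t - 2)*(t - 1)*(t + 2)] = 3*t^2 - 2*t - 4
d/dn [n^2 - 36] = 2*n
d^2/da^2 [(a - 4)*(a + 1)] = 2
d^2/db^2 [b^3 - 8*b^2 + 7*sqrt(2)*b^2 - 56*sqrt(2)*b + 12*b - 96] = 6*b - 16 + 14*sqrt(2)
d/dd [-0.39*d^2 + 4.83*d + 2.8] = 4.83 - 0.78*d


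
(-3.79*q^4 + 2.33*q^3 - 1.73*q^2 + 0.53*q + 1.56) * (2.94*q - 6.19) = -11.1426*q^5 + 30.3103*q^4 - 19.5089*q^3 + 12.2669*q^2 + 1.3057*q - 9.6564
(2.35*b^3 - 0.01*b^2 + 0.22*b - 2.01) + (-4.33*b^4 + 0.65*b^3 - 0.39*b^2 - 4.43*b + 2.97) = -4.33*b^4 + 3.0*b^3 - 0.4*b^2 - 4.21*b + 0.96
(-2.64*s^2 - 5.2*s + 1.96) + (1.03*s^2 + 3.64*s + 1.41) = -1.61*s^2 - 1.56*s + 3.37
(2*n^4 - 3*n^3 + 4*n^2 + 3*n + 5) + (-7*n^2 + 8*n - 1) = 2*n^4 - 3*n^3 - 3*n^2 + 11*n + 4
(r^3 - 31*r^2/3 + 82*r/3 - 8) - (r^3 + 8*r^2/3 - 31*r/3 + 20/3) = -13*r^2 + 113*r/3 - 44/3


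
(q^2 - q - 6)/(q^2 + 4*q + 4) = (q - 3)/(q + 2)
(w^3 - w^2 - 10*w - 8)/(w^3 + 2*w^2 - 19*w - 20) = (w + 2)/(w + 5)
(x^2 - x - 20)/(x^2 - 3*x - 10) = (x + 4)/(x + 2)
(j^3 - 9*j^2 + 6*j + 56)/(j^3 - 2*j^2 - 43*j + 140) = (j^2 - 5*j - 14)/(j^2 + 2*j - 35)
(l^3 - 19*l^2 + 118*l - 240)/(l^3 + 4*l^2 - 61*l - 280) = (l^2 - 11*l + 30)/(l^2 + 12*l + 35)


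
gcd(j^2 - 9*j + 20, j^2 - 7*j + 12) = j - 4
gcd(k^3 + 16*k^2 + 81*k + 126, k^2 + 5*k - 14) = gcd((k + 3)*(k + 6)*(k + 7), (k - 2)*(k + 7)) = k + 7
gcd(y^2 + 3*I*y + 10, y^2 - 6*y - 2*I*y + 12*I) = y - 2*I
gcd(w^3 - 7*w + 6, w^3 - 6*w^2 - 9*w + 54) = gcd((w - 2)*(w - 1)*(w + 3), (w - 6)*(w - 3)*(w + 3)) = w + 3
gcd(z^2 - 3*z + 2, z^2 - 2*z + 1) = z - 1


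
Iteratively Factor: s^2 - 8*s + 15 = (s - 5)*(s - 3)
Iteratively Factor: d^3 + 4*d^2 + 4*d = (d)*(d^2 + 4*d + 4) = d*(d + 2)*(d + 2)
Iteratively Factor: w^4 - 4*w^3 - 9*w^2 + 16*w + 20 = (w - 5)*(w^3 + w^2 - 4*w - 4) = (w - 5)*(w + 1)*(w^2 - 4) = (w - 5)*(w - 2)*(w + 1)*(w + 2)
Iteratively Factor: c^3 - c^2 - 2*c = (c - 2)*(c^2 + c) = c*(c - 2)*(c + 1)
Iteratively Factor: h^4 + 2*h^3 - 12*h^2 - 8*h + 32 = (h + 2)*(h^3 - 12*h + 16) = (h - 2)*(h + 2)*(h^2 + 2*h - 8) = (h - 2)*(h + 2)*(h + 4)*(h - 2)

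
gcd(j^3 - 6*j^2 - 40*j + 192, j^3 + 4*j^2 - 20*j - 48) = j^2 + 2*j - 24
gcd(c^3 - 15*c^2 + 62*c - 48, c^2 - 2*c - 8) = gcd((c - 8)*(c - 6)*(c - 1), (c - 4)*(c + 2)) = 1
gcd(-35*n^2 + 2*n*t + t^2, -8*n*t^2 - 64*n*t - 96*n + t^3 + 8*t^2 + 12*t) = 1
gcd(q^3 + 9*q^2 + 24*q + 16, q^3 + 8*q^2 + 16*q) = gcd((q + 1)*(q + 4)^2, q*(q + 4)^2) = q^2 + 8*q + 16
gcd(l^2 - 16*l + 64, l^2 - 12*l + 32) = l - 8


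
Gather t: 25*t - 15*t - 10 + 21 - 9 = 10*t + 2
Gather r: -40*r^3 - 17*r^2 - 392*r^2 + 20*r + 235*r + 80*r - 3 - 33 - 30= -40*r^3 - 409*r^2 + 335*r - 66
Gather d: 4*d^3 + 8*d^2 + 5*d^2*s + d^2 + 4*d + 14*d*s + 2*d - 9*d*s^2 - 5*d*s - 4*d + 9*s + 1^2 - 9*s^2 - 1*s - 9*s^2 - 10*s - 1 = 4*d^3 + d^2*(5*s + 9) + d*(-9*s^2 + 9*s + 2) - 18*s^2 - 2*s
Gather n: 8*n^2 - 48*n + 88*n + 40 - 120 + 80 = 8*n^2 + 40*n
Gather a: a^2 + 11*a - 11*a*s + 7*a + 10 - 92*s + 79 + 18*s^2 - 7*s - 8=a^2 + a*(18 - 11*s) + 18*s^2 - 99*s + 81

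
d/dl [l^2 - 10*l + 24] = 2*l - 10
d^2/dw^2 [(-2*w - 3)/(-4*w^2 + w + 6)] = 2*(2*(-12*w - 5)*(-4*w^2 + w + 6) - (2*w + 3)*(8*w - 1)^2)/(-4*w^2 + w + 6)^3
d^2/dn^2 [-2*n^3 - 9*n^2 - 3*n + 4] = -12*n - 18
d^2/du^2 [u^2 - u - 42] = 2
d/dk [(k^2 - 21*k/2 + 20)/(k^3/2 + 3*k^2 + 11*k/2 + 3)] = 2*(-k^4 + 21*k^3 + 14*k^2 - 228*k - 283)/(k^6 + 12*k^5 + 58*k^4 + 144*k^3 + 193*k^2 + 132*k + 36)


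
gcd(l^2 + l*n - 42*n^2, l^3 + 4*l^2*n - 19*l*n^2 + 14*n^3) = l + 7*n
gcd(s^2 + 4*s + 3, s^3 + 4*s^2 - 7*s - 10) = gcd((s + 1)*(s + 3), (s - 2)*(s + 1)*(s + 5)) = s + 1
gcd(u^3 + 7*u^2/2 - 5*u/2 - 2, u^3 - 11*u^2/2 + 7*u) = 1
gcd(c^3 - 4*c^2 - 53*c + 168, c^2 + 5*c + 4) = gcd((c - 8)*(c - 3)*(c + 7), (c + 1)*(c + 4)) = 1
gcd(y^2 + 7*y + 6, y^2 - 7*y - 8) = y + 1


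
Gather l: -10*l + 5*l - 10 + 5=-5*l - 5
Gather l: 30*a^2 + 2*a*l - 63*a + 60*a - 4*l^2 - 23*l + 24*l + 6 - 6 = 30*a^2 - 3*a - 4*l^2 + l*(2*a + 1)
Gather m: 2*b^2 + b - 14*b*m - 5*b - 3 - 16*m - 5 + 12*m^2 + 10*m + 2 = 2*b^2 - 4*b + 12*m^2 + m*(-14*b - 6) - 6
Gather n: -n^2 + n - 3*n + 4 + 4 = -n^2 - 2*n + 8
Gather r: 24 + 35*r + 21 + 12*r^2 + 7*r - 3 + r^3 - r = r^3 + 12*r^2 + 41*r + 42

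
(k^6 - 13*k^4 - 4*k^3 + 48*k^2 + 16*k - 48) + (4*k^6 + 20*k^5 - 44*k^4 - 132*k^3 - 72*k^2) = 5*k^6 + 20*k^5 - 57*k^4 - 136*k^3 - 24*k^2 + 16*k - 48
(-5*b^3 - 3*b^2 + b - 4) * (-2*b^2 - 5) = 10*b^5 + 6*b^4 + 23*b^3 + 23*b^2 - 5*b + 20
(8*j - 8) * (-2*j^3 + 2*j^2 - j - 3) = -16*j^4 + 32*j^3 - 24*j^2 - 16*j + 24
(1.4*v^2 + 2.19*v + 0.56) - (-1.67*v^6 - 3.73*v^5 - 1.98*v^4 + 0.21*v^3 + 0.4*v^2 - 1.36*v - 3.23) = 1.67*v^6 + 3.73*v^5 + 1.98*v^4 - 0.21*v^3 + 1.0*v^2 + 3.55*v + 3.79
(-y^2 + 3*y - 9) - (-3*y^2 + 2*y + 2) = 2*y^2 + y - 11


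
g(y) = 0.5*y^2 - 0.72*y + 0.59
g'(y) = 1.0*y - 0.72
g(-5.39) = 19.00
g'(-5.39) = -6.11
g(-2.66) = 6.04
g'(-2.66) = -3.38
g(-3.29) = 8.37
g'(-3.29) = -4.01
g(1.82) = 0.94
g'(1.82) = 1.10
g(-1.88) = 3.71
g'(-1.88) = -2.60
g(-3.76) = 10.37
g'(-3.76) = -4.48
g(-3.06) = 7.48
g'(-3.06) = -3.78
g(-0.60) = 1.20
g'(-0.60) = -1.32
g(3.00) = 2.93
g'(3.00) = 2.28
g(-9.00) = 47.57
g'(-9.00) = -9.72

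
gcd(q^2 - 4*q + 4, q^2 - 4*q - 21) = 1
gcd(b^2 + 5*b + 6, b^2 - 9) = b + 3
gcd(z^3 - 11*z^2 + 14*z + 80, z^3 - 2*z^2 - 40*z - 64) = z^2 - 6*z - 16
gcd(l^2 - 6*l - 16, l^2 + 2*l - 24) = 1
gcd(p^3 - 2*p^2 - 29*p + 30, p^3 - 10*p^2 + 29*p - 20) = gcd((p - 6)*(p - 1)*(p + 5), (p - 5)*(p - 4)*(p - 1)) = p - 1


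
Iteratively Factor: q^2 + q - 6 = (q + 3)*(q - 2)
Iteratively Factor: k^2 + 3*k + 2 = (k + 1)*(k + 2)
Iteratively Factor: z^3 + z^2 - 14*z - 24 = (z + 2)*(z^2 - z - 12) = (z - 4)*(z + 2)*(z + 3)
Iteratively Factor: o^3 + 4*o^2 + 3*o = (o + 1)*(o^2 + 3*o) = o*(o + 1)*(o + 3)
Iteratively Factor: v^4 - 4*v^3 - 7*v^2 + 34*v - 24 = (v + 3)*(v^3 - 7*v^2 + 14*v - 8) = (v - 2)*(v + 3)*(v^2 - 5*v + 4) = (v - 4)*(v - 2)*(v + 3)*(v - 1)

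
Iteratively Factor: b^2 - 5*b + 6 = (b - 3)*(b - 2)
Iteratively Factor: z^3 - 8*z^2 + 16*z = (z - 4)*(z^2 - 4*z) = (z - 4)^2*(z)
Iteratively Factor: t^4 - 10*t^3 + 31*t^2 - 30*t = (t - 2)*(t^3 - 8*t^2 + 15*t) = (t - 3)*(t - 2)*(t^2 - 5*t) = (t - 5)*(t - 3)*(t - 2)*(t)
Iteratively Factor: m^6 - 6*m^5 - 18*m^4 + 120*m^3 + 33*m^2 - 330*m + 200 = (m + 2)*(m^5 - 8*m^4 - 2*m^3 + 124*m^2 - 215*m + 100) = (m - 5)*(m + 2)*(m^4 - 3*m^3 - 17*m^2 + 39*m - 20) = (m - 5)*(m - 1)*(m + 2)*(m^3 - 2*m^2 - 19*m + 20) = (m - 5)*(m - 1)*(m + 2)*(m + 4)*(m^2 - 6*m + 5) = (m - 5)^2*(m - 1)*(m + 2)*(m + 4)*(m - 1)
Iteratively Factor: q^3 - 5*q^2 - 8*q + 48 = (q - 4)*(q^2 - q - 12) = (q - 4)^2*(q + 3)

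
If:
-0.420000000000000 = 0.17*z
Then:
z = -2.47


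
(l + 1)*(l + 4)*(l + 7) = l^3 + 12*l^2 + 39*l + 28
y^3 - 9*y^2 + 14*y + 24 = (y - 6)*(y - 4)*(y + 1)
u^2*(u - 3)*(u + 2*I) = u^4 - 3*u^3 + 2*I*u^3 - 6*I*u^2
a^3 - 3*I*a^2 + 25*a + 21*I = (a - 7*I)*(a + I)*(a + 3*I)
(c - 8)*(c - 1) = c^2 - 9*c + 8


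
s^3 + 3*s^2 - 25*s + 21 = (s - 3)*(s - 1)*(s + 7)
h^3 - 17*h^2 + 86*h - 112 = (h - 8)*(h - 7)*(h - 2)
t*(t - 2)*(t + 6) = t^3 + 4*t^2 - 12*t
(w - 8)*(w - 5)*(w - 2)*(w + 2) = w^4 - 13*w^3 + 36*w^2 + 52*w - 160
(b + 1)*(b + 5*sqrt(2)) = b^2 + b + 5*sqrt(2)*b + 5*sqrt(2)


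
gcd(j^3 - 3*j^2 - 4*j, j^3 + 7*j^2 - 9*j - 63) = 1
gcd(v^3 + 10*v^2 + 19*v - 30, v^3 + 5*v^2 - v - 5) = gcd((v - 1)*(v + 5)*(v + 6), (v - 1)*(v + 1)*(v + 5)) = v^2 + 4*v - 5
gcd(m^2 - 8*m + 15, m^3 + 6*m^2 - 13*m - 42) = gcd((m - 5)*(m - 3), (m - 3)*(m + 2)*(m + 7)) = m - 3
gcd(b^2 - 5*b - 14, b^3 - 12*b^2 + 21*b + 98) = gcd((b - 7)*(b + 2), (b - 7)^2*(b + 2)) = b^2 - 5*b - 14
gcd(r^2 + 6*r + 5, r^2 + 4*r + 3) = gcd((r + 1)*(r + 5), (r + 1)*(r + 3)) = r + 1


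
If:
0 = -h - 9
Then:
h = -9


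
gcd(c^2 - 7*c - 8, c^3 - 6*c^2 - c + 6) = c + 1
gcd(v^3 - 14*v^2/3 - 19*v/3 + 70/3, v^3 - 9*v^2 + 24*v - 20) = v^2 - 7*v + 10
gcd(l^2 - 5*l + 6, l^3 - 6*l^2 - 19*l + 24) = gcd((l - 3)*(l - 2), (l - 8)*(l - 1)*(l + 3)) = 1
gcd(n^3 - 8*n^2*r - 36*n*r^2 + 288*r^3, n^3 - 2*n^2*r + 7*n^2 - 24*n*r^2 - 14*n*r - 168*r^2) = -n + 6*r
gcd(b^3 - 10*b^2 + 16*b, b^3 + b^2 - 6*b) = b^2 - 2*b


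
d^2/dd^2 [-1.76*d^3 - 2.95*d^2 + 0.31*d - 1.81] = -10.56*d - 5.9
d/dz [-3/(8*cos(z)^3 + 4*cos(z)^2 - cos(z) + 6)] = 3*(-24*cos(z)^2 - 8*cos(z) + 1)*sin(z)/(8*cos(z)^3 + 4*cos(z)^2 - cos(z) + 6)^2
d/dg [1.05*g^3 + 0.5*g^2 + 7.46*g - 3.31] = 3.15*g^2 + 1.0*g + 7.46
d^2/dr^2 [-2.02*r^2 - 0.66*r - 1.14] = -4.04000000000000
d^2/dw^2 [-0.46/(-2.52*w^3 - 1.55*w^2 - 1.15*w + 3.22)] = (-(6.9552*w + 1.426)*(2.52*w^3 + 1.55*w^2 + 1.15*w - 3.22) + 0.46*(7.56*w^2 + 3.1*w + 1.15)*(15.12*w^2 + 6.2*w + 2.3))/(2.52*w^3 + 1.55*w^2 + 1.15*w - 3.22)^3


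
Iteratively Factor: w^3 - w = (w + 1)*(w^2 - w) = (w - 1)*(w + 1)*(w)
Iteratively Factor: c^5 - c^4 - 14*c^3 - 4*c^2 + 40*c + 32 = (c - 2)*(c^4 + c^3 - 12*c^2 - 28*c - 16) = (c - 4)*(c - 2)*(c^3 + 5*c^2 + 8*c + 4) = (c - 4)*(c - 2)*(c + 2)*(c^2 + 3*c + 2) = (c - 4)*(c - 2)*(c + 1)*(c + 2)*(c + 2)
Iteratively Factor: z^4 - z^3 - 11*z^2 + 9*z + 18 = (z - 3)*(z^3 + 2*z^2 - 5*z - 6) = (z - 3)*(z - 2)*(z^2 + 4*z + 3) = (z - 3)*(z - 2)*(z + 1)*(z + 3)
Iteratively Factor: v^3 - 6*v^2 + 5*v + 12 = (v + 1)*(v^2 - 7*v + 12) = (v - 3)*(v + 1)*(v - 4)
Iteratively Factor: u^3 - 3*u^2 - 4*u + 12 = (u + 2)*(u^2 - 5*u + 6) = (u - 2)*(u + 2)*(u - 3)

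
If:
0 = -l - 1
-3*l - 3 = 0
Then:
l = -1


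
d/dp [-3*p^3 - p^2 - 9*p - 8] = -9*p^2 - 2*p - 9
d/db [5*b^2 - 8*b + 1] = 10*b - 8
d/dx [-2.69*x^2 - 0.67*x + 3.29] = -5.38*x - 0.67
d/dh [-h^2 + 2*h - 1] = 2 - 2*h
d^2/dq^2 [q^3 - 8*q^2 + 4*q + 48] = 6*q - 16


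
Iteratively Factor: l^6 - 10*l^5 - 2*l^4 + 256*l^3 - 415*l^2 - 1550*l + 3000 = (l - 2)*(l^5 - 8*l^4 - 18*l^3 + 220*l^2 + 25*l - 1500) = (l - 5)*(l - 2)*(l^4 - 3*l^3 - 33*l^2 + 55*l + 300) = (l - 5)^2*(l - 2)*(l^3 + 2*l^2 - 23*l - 60) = (l - 5)^2*(l - 2)*(l + 4)*(l^2 - 2*l - 15) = (l - 5)^3*(l - 2)*(l + 4)*(l + 3)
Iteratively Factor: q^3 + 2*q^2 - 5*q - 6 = (q + 3)*(q^2 - q - 2) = (q - 2)*(q + 3)*(q + 1)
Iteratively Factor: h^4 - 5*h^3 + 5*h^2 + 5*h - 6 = (h - 2)*(h^3 - 3*h^2 - h + 3) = (h - 2)*(h - 1)*(h^2 - 2*h - 3) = (h - 2)*(h - 1)*(h + 1)*(h - 3)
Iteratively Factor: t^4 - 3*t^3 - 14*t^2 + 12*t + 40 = (t - 5)*(t^3 + 2*t^2 - 4*t - 8) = (t - 5)*(t - 2)*(t^2 + 4*t + 4) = (t - 5)*(t - 2)*(t + 2)*(t + 2)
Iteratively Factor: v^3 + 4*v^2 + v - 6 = (v + 2)*(v^2 + 2*v - 3) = (v + 2)*(v + 3)*(v - 1)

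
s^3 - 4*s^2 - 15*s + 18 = (s - 6)*(s - 1)*(s + 3)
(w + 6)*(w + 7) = w^2 + 13*w + 42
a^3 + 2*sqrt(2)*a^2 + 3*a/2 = a*(a + sqrt(2)/2)*(a + 3*sqrt(2)/2)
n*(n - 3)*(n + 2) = n^3 - n^2 - 6*n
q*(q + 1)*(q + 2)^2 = q^4 + 5*q^3 + 8*q^2 + 4*q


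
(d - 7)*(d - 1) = d^2 - 8*d + 7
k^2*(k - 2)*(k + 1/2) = k^4 - 3*k^3/2 - k^2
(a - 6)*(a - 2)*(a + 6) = a^3 - 2*a^2 - 36*a + 72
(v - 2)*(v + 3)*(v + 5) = v^3 + 6*v^2 - v - 30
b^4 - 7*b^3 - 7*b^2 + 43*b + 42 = (b - 7)*(b - 3)*(b + 1)*(b + 2)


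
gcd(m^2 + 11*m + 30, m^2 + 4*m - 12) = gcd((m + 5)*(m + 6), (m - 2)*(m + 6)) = m + 6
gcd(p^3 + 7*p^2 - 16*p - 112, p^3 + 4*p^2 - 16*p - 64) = p^2 - 16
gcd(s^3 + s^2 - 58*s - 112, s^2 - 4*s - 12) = s + 2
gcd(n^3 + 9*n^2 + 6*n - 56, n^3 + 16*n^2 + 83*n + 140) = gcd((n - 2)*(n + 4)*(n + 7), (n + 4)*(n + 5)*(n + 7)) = n^2 + 11*n + 28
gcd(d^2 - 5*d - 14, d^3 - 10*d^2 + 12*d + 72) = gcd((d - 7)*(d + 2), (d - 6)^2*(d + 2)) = d + 2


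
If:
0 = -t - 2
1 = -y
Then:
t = -2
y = -1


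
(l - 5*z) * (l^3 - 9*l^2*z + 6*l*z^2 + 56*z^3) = l^4 - 14*l^3*z + 51*l^2*z^2 + 26*l*z^3 - 280*z^4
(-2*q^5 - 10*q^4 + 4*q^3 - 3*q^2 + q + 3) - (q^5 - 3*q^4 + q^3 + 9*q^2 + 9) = -3*q^5 - 7*q^4 + 3*q^3 - 12*q^2 + q - 6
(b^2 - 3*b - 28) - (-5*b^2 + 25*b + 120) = 6*b^2 - 28*b - 148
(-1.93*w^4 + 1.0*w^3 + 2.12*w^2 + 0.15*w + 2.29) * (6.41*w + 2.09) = -12.3713*w^5 + 2.3763*w^4 + 15.6792*w^3 + 5.3923*w^2 + 14.9924*w + 4.7861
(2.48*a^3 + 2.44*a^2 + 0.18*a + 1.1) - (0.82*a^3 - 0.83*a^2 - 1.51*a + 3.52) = 1.66*a^3 + 3.27*a^2 + 1.69*a - 2.42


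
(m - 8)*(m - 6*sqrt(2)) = m^2 - 6*sqrt(2)*m - 8*m + 48*sqrt(2)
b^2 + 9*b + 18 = (b + 3)*(b + 6)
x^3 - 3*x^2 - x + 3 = (x - 3)*(x - 1)*(x + 1)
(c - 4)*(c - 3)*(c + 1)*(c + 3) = c^4 - 3*c^3 - 13*c^2 + 27*c + 36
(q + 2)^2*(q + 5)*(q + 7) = q^4 + 16*q^3 + 87*q^2 + 188*q + 140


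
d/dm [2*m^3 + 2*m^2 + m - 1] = 6*m^2 + 4*m + 1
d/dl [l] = 1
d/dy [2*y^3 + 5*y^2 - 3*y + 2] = 6*y^2 + 10*y - 3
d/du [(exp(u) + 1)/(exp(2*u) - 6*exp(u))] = (-exp(2*u) - 2*exp(u) + 6)*exp(-u)/(exp(2*u) - 12*exp(u) + 36)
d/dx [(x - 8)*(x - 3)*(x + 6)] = 3*x^2 - 10*x - 42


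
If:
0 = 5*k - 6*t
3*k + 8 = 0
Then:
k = -8/3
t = -20/9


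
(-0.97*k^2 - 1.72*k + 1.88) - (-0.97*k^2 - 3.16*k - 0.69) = 1.44*k + 2.57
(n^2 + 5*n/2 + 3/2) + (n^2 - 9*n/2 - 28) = 2*n^2 - 2*n - 53/2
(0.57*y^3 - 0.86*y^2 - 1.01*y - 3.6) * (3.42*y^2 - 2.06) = 1.9494*y^5 - 2.9412*y^4 - 4.6284*y^3 - 10.5404*y^2 + 2.0806*y + 7.416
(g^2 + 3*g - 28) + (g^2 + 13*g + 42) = 2*g^2 + 16*g + 14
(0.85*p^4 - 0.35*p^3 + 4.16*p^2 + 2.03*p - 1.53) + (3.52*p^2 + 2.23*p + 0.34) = 0.85*p^4 - 0.35*p^3 + 7.68*p^2 + 4.26*p - 1.19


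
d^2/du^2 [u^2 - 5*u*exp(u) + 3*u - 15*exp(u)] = -5*u*exp(u) - 25*exp(u) + 2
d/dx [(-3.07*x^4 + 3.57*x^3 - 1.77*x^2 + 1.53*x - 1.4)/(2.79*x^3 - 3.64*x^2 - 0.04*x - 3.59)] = (-8.56529999999999*x^6 + 22.3496*x^5 - 7.6881*x^4 + 35.2622*x^3 - 21.0909*x^2 + 2.5166*x - 5.5487)/(7.7841*x^6 - 20.3112*x^5 + 13.0264*x^4 - 19.741*x^3 + 26.1368*x^2 + 0.2872*x + 12.8881)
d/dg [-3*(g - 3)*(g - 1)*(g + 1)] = -9*g^2 + 18*g + 3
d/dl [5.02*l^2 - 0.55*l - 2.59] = 10.04*l - 0.55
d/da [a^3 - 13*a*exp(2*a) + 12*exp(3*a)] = 3*a^2 - 26*a*exp(2*a) + 36*exp(3*a) - 13*exp(2*a)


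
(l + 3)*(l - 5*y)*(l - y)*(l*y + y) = l^4*y - 6*l^3*y^2 + 4*l^3*y + 5*l^2*y^3 - 24*l^2*y^2 + 3*l^2*y + 20*l*y^3 - 18*l*y^2 + 15*y^3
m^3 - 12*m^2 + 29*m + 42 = (m - 7)*(m - 6)*(m + 1)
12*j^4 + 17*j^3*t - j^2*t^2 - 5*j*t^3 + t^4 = (-4*j + t)*(-3*j + t)*(j + t)^2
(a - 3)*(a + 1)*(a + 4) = a^3 + 2*a^2 - 11*a - 12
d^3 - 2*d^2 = d^2*(d - 2)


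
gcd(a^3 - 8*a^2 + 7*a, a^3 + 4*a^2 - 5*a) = a^2 - a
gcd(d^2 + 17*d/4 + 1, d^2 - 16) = d + 4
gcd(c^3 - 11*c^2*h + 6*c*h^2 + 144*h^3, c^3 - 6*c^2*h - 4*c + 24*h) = c - 6*h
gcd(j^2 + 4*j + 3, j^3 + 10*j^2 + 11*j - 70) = 1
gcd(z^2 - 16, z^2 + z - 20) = z - 4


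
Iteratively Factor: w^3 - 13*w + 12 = (w - 3)*(w^2 + 3*w - 4) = (w - 3)*(w - 1)*(w + 4)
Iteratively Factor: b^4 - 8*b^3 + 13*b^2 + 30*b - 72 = (b - 3)*(b^3 - 5*b^2 - 2*b + 24) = (b - 3)^2*(b^2 - 2*b - 8) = (b - 4)*(b - 3)^2*(b + 2)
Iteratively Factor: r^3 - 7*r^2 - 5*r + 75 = (r - 5)*(r^2 - 2*r - 15) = (r - 5)^2*(r + 3)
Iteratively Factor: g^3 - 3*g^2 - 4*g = (g + 1)*(g^2 - 4*g) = g*(g + 1)*(g - 4)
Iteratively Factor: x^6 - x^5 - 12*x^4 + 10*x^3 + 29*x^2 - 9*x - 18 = (x - 1)*(x^5 - 12*x^3 - 2*x^2 + 27*x + 18) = (x - 1)*(x + 1)*(x^4 - x^3 - 11*x^2 + 9*x + 18) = (x - 2)*(x - 1)*(x + 1)*(x^3 + x^2 - 9*x - 9) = (x - 2)*(x - 1)*(x + 1)^2*(x^2 - 9) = (x - 3)*(x - 2)*(x - 1)*(x + 1)^2*(x + 3)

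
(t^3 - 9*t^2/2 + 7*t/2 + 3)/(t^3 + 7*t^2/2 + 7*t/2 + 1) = (t^2 - 5*t + 6)/(t^2 + 3*t + 2)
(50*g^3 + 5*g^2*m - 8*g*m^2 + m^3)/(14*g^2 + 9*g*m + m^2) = (25*g^2 - 10*g*m + m^2)/(7*g + m)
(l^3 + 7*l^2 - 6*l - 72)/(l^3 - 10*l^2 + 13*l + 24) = (l^2 + 10*l + 24)/(l^2 - 7*l - 8)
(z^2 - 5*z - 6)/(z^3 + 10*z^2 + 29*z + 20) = (z - 6)/(z^2 + 9*z + 20)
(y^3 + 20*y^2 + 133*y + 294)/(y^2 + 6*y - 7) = (y^2 + 13*y + 42)/(y - 1)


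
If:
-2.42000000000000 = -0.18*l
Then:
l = 13.44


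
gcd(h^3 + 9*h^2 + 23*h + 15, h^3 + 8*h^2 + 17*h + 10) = h^2 + 6*h + 5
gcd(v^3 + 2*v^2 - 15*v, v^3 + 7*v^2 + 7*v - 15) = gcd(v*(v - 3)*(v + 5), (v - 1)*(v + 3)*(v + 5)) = v + 5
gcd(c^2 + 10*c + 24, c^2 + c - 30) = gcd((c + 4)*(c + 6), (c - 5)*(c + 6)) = c + 6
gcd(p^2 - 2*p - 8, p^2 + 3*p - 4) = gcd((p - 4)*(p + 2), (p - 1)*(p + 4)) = 1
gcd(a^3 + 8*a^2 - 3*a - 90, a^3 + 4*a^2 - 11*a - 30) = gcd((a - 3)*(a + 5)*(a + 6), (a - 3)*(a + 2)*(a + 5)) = a^2 + 2*a - 15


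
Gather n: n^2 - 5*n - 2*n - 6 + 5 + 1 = n^2 - 7*n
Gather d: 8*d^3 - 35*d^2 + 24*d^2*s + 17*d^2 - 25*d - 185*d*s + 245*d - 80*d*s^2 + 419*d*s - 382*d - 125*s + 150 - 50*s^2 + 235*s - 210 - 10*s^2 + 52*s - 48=8*d^3 + d^2*(24*s - 18) + d*(-80*s^2 + 234*s - 162) - 60*s^2 + 162*s - 108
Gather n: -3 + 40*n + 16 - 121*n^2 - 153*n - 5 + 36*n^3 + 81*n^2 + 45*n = 36*n^3 - 40*n^2 - 68*n + 8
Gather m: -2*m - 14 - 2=-2*m - 16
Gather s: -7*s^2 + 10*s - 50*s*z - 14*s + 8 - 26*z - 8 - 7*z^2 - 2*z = -7*s^2 + s*(-50*z - 4) - 7*z^2 - 28*z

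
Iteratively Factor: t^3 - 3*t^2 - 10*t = (t + 2)*(t^2 - 5*t) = (t - 5)*(t + 2)*(t)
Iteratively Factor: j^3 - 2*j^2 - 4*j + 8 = (j - 2)*(j^2 - 4) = (j - 2)^2*(j + 2)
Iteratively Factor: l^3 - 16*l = (l - 4)*(l^2 + 4*l) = l*(l - 4)*(l + 4)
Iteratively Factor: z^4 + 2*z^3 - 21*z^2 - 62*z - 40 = (z + 1)*(z^3 + z^2 - 22*z - 40) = (z + 1)*(z + 4)*(z^2 - 3*z - 10) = (z - 5)*(z + 1)*(z + 4)*(z + 2)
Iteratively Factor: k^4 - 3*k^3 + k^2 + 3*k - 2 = (k - 2)*(k^3 - k^2 - k + 1) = (k - 2)*(k + 1)*(k^2 - 2*k + 1) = (k - 2)*(k - 1)*(k + 1)*(k - 1)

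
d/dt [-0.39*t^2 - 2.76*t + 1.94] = -0.78*t - 2.76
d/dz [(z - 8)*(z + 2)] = 2*z - 6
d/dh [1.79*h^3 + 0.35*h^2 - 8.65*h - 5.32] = 5.37*h^2 + 0.7*h - 8.65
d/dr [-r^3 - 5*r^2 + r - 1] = -3*r^2 - 10*r + 1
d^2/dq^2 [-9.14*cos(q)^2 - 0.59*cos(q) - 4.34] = 0.59*cos(q) + 18.28*cos(2*q)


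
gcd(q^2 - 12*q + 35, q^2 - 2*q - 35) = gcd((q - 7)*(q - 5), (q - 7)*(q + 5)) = q - 7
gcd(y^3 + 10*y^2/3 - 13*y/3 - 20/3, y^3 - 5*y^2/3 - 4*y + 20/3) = y - 5/3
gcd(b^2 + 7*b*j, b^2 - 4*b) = b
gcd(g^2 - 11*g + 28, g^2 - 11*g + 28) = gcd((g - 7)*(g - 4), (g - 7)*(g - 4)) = g^2 - 11*g + 28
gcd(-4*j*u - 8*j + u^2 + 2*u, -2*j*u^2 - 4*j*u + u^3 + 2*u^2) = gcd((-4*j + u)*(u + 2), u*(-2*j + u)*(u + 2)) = u + 2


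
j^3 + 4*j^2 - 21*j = j*(j - 3)*(j + 7)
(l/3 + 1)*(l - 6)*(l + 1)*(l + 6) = l^4/3 + 4*l^3/3 - 11*l^2 - 48*l - 36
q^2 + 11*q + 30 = (q + 5)*(q + 6)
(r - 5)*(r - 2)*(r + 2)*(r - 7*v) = r^4 - 7*r^3*v - 5*r^3 + 35*r^2*v - 4*r^2 + 28*r*v + 20*r - 140*v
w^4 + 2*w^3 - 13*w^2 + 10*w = w*(w - 2)*(w - 1)*(w + 5)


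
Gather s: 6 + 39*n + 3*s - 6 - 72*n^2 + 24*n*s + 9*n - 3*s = -72*n^2 + 24*n*s + 48*n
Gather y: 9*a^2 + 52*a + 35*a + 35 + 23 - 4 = 9*a^2 + 87*a + 54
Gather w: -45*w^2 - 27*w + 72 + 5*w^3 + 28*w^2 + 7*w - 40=5*w^3 - 17*w^2 - 20*w + 32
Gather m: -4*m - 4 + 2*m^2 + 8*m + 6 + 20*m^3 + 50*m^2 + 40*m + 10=20*m^3 + 52*m^2 + 44*m + 12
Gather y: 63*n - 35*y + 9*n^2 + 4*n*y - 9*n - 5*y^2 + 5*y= 9*n^2 + 54*n - 5*y^2 + y*(4*n - 30)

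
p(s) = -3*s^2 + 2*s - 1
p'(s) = 2 - 6*s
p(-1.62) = -12.11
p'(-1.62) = 11.72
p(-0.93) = -5.45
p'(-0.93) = 7.58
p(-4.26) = -63.96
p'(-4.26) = 27.56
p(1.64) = -5.79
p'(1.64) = -7.84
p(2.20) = -11.12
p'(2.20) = -11.20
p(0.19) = -0.73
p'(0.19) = 0.86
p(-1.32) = -8.87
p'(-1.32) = 9.92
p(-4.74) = -77.88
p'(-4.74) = 30.44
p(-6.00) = -121.00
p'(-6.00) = 38.00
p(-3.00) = -34.00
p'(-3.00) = 20.00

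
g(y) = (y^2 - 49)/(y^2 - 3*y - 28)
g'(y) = 2*y/(y^2 - 3*y - 28) + (3 - 2*y)*(y^2 - 49)/(y^2 - 3*y - 28)^2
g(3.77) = 1.39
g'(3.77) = -0.05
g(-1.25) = 2.09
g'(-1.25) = -0.40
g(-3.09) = 4.30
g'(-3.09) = -3.62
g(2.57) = 1.46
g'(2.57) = -0.07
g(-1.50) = 2.20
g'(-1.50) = -0.48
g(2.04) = 1.50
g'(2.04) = -0.08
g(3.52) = 1.40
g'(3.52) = -0.05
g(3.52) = 1.40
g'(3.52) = -0.05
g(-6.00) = -0.50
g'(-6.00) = -0.75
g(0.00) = 1.75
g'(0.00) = -0.19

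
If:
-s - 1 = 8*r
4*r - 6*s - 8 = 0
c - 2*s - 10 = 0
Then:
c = 96/13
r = 1/26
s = -17/13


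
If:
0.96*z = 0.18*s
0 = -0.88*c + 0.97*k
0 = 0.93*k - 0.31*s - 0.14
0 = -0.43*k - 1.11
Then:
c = -2.85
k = -2.58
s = -8.20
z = -1.54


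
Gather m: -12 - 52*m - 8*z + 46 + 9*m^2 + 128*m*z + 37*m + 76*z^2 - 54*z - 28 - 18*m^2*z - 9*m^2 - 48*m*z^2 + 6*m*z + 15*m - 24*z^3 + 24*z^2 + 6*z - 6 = -18*m^2*z + m*(-48*z^2 + 134*z) - 24*z^3 + 100*z^2 - 56*z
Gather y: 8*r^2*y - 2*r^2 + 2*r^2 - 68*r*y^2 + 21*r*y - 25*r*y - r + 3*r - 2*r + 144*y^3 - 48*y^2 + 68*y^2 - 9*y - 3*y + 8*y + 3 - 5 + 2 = 144*y^3 + y^2*(20 - 68*r) + y*(8*r^2 - 4*r - 4)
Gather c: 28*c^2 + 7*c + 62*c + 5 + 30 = 28*c^2 + 69*c + 35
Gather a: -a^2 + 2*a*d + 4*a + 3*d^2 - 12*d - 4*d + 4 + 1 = -a^2 + a*(2*d + 4) + 3*d^2 - 16*d + 5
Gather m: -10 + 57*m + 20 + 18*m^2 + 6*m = 18*m^2 + 63*m + 10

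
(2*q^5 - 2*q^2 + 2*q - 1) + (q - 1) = 2*q^5 - 2*q^2 + 3*q - 2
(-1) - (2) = -3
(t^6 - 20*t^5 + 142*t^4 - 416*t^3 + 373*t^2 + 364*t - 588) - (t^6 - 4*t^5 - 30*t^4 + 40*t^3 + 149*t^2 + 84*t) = -16*t^5 + 172*t^4 - 456*t^3 + 224*t^2 + 280*t - 588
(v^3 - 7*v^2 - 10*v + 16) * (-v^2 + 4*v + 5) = -v^5 + 11*v^4 - 13*v^3 - 91*v^2 + 14*v + 80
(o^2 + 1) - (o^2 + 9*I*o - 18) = -9*I*o + 19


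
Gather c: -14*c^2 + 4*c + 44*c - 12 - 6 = -14*c^2 + 48*c - 18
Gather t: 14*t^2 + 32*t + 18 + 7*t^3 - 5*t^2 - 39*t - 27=7*t^3 + 9*t^2 - 7*t - 9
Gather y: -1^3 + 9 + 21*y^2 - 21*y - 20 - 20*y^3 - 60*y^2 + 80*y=-20*y^3 - 39*y^2 + 59*y - 12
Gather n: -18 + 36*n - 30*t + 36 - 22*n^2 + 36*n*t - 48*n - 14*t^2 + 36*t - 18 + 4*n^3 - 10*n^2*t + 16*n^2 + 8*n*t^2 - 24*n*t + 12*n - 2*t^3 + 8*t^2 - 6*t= 4*n^3 + n^2*(-10*t - 6) + n*(8*t^2 + 12*t) - 2*t^3 - 6*t^2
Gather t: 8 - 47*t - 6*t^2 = -6*t^2 - 47*t + 8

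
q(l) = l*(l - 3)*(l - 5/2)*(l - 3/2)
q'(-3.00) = -402.75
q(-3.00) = 445.50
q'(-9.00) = -4911.75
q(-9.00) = 13041.00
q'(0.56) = 0.51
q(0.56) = -2.49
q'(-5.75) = -1647.12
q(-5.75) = 3009.32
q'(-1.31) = -97.55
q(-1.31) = 60.45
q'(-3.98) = -721.45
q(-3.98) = 986.49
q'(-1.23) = -89.21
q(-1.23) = 52.98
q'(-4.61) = -994.65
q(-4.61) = 1524.04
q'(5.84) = 253.20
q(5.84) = 240.42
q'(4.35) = 57.65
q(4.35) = 30.96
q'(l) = l*(l - 3)*(l - 5/2) + l*(l - 3)*(l - 3/2) + l*(l - 5/2)*(l - 3/2) + (l - 3)*(l - 5/2)*(l - 3/2)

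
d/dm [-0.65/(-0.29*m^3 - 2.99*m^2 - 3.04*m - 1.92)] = (-0.5655*m^2 - 3.887*m - 1.976)/(0.29*m^3 + 2.99*m^2 + 3.04*m + 1.92)^2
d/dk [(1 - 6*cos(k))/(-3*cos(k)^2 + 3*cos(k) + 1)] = 3*(6*cos(k)^2 - 2*cos(k) + 3)*sin(k)/(3*sin(k)^2 + 3*cos(k) - 2)^2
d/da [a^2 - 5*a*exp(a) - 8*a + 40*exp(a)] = -5*a*exp(a) + 2*a + 35*exp(a) - 8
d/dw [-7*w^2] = -14*w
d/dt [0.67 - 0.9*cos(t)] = 0.9*sin(t)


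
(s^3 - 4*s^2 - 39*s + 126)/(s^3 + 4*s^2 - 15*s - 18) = (s - 7)/(s + 1)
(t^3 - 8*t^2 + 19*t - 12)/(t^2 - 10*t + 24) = (t^2 - 4*t + 3)/(t - 6)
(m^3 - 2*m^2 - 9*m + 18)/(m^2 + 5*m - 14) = (m^2 - 9)/(m + 7)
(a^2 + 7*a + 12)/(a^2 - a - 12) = (a + 4)/(a - 4)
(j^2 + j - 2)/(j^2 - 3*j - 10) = (j - 1)/(j - 5)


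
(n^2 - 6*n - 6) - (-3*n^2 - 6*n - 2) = 4*n^2 - 4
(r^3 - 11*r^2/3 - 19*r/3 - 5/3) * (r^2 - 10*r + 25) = r^5 - 41*r^4/3 + 166*r^3/3 - 30*r^2 - 425*r/3 - 125/3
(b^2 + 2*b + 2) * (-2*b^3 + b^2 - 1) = -2*b^5 - 3*b^4 - 2*b^3 + b^2 - 2*b - 2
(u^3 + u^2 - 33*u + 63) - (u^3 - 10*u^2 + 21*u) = 11*u^2 - 54*u + 63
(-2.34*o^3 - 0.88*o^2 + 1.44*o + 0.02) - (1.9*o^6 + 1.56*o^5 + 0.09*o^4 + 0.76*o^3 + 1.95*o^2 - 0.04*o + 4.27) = -1.9*o^6 - 1.56*o^5 - 0.09*o^4 - 3.1*o^3 - 2.83*o^2 + 1.48*o - 4.25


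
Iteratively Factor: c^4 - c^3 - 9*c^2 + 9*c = (c + 3)*(c^3 - 4*c^2 + 3*c) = c*(c + 3)*(c^2 - 4*c + 3) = c*(c - 1)*(c + 3)*(c - 3)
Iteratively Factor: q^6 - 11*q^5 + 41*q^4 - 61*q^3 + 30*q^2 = (q)*(q^5 - 11*q^4 + 41*q^3 - 61*q^2 + 30*q) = q*(q - 3)*(q^4 - 8*q^3 + 17*q^2 - 10*q) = q^2*(q - 3)*(q^3 - 8*q^2 + 17*q - 10) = q^2*(q - 3)*(q - 1)*(q^2 - 7*q + 10) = q^2*(q - 3)*(q - 2)*(q - 1)*(q - 5)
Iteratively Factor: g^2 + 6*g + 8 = (g + 4)*(g + 2)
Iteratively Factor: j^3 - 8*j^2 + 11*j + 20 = (j + 1)*(j^2 - 9*j + 20) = (j - 5)*(j + 1)*(j - 4)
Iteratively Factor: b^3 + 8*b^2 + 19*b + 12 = (b + 3)*(b^2 + 5*b + 4) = (b + 3)*(b + 4)*(b + 1)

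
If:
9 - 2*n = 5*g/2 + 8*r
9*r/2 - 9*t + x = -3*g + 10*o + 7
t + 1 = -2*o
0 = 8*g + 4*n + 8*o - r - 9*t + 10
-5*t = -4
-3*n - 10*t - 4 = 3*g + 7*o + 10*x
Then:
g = 8704/13875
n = 2027/27750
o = -9/10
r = 4212/4625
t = 4/5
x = -3608/4625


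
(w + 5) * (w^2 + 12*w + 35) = w^3 + 17*w^2 + 95*w + 175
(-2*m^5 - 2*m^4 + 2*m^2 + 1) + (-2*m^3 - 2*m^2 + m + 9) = -2*m^5 - 2*m^4 - 2*m^3 + m + 10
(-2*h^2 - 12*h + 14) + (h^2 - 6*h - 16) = -h^2 - 18*h - 2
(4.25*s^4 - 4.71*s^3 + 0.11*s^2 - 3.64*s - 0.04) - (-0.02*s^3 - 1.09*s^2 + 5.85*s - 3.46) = 4.25*s^4 - 4.69*s^3 + 1.2*s^2 - 9.49*s + 3.42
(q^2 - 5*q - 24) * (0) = 0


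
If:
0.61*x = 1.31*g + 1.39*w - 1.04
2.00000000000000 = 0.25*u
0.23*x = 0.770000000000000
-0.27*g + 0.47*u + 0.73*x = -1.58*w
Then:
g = 5.52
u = 8.00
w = -2.98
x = 3.35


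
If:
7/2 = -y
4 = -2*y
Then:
No Solution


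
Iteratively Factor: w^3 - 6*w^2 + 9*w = (w)*(w^2 - 6*w + 9) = w*(w - 3)*(w - 3)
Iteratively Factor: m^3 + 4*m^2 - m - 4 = (m - 1)*(m^2 + 5*m + 4) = (m - 1)*(m + 1)*(m + 4)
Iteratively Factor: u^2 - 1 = (u - 1)*(u + 1)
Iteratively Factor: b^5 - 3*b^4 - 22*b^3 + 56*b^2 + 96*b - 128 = (b - 4)*(b^4 + b^3 - 18*b^2 - 16*b + 32) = (b - 4)*(b + 4)*(b^3 - 3*b^2 - 6*b + 8) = (b - 4)*(b + 2)*(b + 4)*(b^2 - 5*b + 4) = (b - 4)^2*(b + 2)*(b + 4)*(b - 1)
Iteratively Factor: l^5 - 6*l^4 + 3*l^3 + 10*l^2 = (l + 1)*(l^4 - 7*l^3 + 10*l^2) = l*(l + 1)*(l^3 - 7*l^2 + 10*l) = l^2*(l + 1)*(l^2 - 7*l + 10) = l^2*(l - 2)*(l + 1)*(l - 5)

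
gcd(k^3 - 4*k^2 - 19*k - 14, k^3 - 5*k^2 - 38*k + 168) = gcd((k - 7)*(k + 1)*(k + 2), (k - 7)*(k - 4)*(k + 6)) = k - 7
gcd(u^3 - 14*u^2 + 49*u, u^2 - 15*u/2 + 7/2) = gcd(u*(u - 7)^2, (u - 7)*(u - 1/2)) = u - 7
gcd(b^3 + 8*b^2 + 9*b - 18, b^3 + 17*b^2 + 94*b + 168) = b + 6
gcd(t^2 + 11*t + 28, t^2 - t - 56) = t + 7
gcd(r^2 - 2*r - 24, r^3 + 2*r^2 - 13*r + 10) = 1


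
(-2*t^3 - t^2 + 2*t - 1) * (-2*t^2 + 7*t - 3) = 4*t^5 - 12*t^4 - 5*t^3 + 19*t^2 - 13*t + 3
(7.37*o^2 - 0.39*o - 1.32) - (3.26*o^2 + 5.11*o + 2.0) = 4.11*o^2 - 5.5*o - 3.32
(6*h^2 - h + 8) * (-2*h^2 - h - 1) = -12*h^4 - 4*h^3 - 21*h^2 - 7*h - 8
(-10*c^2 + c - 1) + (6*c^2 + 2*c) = -4*c^2 + 3*c - 1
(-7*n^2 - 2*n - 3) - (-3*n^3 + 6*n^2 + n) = 3*n^3 - 13*n^2 - 3*n - 3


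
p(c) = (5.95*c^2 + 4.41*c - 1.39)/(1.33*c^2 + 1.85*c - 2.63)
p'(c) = (-2.66*c - 1.85)*(5.95*c^2 + 4.41*c - 1.39)/(1.33*c^2 + 1.85*c - 2.63)^2 + (11.9*c + 4.41)/(1.33*c^2 + 1.85*c - 2.63)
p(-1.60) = -3.11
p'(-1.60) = 10.11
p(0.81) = -23.51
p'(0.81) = -417.90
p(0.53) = -2.05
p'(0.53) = -13.64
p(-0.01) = 0.54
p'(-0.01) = -1.25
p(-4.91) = 5.92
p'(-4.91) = 0.60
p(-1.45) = -1.88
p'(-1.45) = 6.60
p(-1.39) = -1.51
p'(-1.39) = 5.67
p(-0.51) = 0.65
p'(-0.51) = 0.61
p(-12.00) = 4.81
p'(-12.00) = 0.04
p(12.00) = 4.30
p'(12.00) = 0.01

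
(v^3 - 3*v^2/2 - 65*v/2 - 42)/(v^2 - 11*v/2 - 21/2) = v + 4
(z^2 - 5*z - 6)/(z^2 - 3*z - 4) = (z - 6)/(z - 4)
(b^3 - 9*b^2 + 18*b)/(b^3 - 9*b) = (b - 6)/(b + 3)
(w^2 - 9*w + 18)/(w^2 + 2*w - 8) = (w^2 - 9*w + 18)/(w^2 + 2*w - 8)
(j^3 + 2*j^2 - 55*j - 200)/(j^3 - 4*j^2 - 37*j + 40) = (j + 5)/(j - 1)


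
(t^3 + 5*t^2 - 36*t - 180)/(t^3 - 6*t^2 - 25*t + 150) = (t + 6)/(t - 5)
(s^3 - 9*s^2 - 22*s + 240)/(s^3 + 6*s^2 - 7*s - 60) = (s^2 - 14*s + 48)/(s^2 + s - 12)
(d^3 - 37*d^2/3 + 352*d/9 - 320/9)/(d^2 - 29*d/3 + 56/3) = (3*d^2 - 29*d + 40)/(3*(d - 7))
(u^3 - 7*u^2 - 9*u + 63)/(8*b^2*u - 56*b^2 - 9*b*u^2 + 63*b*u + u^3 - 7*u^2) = (u^2 - 9)/(8*b^2 - 9*b*u + u^2)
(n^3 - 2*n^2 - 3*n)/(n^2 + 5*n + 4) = n*(n - 3)/(n + 4)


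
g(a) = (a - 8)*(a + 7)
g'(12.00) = 23.00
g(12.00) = 76.00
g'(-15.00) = -31.00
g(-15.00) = 184.00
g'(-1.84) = -4.68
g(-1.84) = -50.77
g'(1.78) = 2.56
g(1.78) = -54.61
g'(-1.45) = -3.90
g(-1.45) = -52.45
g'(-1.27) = -3.54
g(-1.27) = -53.12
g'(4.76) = 8.52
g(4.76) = -38.10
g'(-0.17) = -1.34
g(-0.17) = -55.80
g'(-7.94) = -16.88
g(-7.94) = 14.98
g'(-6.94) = -14.88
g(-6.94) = -0.90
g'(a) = 2*a - 1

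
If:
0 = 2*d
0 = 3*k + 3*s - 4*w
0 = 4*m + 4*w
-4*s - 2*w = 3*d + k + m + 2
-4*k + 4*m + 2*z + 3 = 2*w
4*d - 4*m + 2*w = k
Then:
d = 0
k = 36/35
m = -6/35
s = -4/5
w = 6/35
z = 15/14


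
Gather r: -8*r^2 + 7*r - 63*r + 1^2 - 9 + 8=-8*r^2 - 56*r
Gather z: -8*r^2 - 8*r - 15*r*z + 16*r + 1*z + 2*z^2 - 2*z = -8*r^2 + 8*r + 2*z^2 + z*(-15*r - 1)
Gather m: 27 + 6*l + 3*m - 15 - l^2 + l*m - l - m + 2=-l^2 + 5*l + m*(l + 2) + 14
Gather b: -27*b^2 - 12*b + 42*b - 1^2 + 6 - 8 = -27*b^2 + 30*b - 3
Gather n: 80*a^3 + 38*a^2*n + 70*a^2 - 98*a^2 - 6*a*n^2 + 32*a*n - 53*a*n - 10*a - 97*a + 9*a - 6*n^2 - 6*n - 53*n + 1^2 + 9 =80*a^3 - 28*a^2 - 98*a + n^2*(-6*a - 6) + n*(38*a^2 - 21*a - 59) + 10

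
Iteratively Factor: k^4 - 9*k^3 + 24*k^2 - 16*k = (k - 4)*(k^3 - 5*k^2 + 4*k) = (k - 4)*(k - 1)*(k^2 - 4*k) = k*(k - 4)*(k - 1)*(k - 4)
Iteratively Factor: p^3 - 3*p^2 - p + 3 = (p + 1)*(p^2 - 4*p + 3) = (p - 1)*(p + 1)*(p - 3)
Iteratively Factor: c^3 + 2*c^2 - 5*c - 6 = (c - 2)*(c^2 + 4*c + 3) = (c - 2)*(c + 1)*(c + 3)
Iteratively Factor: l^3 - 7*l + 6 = (l - 1)*(l^2 + l - 6) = (l - 2)*(l - 1)*(l + 3)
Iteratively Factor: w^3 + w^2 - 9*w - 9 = (w + 3)*(w^2 - 2*w - 3) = (w - 3)*(w + 3)*(w + 1)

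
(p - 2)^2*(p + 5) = p^3 + p^2 - 16*p + 20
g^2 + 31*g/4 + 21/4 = (g + 3/4)*(g + 7)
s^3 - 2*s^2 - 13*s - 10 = (s - 5)*(s + 1)*(s + 2)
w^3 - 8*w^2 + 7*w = w*(w - 7)*(w - 1)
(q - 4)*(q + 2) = q^2 - 2*q - 8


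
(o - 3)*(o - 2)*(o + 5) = o^3 - 19*o + 30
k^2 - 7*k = k*(k - 7)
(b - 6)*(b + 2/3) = b^2 - 16*b/3 - 4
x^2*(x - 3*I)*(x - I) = x^4 - 4*I*x^3 - 3*x^2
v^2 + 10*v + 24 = (v + 4)*(v + 6)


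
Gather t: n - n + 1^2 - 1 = 0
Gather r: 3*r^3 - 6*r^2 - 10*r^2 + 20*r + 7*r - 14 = 3*r^3 - 16*r^2 + 27*r - 14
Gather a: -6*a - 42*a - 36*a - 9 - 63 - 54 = -84*a - 126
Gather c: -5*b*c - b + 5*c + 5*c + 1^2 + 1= -b + c*(10 - 5*b) + 2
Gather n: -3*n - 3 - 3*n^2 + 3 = -3*n^2 - 3*n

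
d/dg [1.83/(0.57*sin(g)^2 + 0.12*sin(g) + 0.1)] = -(2.0862*sin(g) + 0.2196)*cos(g)/(0.57*sin(g)^2 + 0.12*sin(g) + 0.1)^2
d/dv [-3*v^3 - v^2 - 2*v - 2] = -9*v^2 - 2*v - 2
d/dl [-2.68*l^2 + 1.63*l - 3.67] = 1.63 - 5.36*l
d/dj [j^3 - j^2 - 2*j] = 3*j^2 - 2*j - 2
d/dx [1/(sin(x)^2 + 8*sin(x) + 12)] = -2*(sin(x) + 4)*cos(x)/(sin(x)^2 + 8*sin(x) + 12)^2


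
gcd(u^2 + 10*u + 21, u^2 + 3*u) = u + 3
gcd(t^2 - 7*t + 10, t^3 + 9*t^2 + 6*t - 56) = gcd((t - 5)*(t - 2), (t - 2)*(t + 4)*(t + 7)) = t - 2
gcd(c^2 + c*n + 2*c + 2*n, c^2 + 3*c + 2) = c + 2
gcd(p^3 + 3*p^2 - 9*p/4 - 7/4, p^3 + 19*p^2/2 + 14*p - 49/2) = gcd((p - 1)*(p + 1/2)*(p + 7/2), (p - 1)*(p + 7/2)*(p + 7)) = p^2 + 5*p/2 - 7/2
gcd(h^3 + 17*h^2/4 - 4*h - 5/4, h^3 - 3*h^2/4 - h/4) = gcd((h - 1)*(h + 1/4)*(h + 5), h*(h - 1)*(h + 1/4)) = h^2 - 3*h/4 - 1/4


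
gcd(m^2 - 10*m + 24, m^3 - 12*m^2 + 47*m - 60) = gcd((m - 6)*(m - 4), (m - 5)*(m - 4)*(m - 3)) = m - 4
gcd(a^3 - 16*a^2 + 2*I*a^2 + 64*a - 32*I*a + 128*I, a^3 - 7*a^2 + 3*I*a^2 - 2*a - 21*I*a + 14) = a + 2*I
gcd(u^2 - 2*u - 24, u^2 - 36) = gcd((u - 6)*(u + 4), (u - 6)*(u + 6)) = u - 6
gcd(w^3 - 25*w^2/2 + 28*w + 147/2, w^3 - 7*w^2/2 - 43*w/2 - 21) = w^2 - 11*w/2 - 21/2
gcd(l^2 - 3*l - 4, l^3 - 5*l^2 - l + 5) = l + 1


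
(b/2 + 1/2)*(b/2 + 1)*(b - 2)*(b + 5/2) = b^4/4 + 7*b^3/8 - 3*b^2/8 - 7*b/2 - 5/2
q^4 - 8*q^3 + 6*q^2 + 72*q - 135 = (q - 5)*(q - 3)^2*(q + 3)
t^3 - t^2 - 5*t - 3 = (t - 3)*(t + 1)^2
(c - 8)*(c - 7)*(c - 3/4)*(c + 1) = c^4 - 59*c^3/4 + 103*c^2/2 + 101*c/4 - 42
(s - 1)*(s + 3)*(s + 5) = s^3 + 7*s^2 + 7*s - 15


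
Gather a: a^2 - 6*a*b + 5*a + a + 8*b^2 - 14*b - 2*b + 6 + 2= a^2 + a*(6 - 6*b) + 8*b^2 - 16*b + 8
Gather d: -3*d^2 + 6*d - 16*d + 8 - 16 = -3*d^2 - 10*d - 8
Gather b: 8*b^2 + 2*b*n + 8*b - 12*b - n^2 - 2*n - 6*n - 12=8*b^2 + b*(2*n - 4) - n^2 - 8*n - 12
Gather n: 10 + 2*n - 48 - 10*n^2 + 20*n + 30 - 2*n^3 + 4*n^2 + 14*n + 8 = -2*n^3 - 6*n^2 + 36*n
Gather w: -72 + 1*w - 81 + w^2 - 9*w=w^2 - 8*w - 153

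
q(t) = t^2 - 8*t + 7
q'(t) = 2*t - 8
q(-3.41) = 45.91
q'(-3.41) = -14.82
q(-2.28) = 30.44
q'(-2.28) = -12.56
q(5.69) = -6.14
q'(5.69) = 3.38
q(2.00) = -5.00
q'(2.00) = -4.00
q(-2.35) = 31.32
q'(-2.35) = -12.70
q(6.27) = -3.85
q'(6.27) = 4.54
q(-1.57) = 22.02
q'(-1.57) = -11.14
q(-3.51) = 47.40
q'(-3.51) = -15.02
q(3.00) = -8.00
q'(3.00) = -2.00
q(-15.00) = 352.00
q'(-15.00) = -38.00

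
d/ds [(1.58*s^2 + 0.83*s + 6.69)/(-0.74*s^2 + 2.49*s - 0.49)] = (4.5484*s^2 + 8.3528*s - 17.0648)/(0.5476*s^4 - 3.6852*s^3 + 6.9253*s^2 - 2.4402*s + 0.2401)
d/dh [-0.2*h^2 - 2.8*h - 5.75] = -0.4*h - 2.8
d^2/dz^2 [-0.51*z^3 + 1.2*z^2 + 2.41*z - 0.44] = 2.4 - 3.06*z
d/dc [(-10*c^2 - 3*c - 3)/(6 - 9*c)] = 5*(6*c^2 - 8*c - 3)/(3*(9*c^2 - 12*c + 4))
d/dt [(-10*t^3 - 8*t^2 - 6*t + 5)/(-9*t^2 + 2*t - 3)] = 2*(45*t^4 - 20*t^3 + 10*t^2 + 69*t + 4)/(81*t^4 - 36*t^3 + 58*t^2 - 12*t + 9)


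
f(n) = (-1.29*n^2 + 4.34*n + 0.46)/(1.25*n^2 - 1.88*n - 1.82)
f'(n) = (1.88 - 2.5*n)*(-1.29*n^2 + 4.34*n + 0.46)/(1.25*n^2 - 1.88*n - 1.82)^2 + (4.34 - 2.58*n)/(1.25*n^2 - 1.88*n - 1.82)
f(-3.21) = -1.57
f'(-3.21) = -0.17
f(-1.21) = -2.92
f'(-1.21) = -3.01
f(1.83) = -3.80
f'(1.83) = -9.18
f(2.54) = 2.15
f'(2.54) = -8.05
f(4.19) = -0.33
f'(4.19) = -0.30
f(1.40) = -2.00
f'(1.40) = -1.98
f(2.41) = 3.77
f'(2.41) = -19.24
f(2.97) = 0.54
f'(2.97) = -1.75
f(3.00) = 0.49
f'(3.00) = -1.63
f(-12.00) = -1.18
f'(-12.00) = -0.01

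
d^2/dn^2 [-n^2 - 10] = -2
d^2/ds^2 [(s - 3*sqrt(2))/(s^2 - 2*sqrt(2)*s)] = 2*(s^3 - 9*sqrt(2)*s^2 + 36*s - 24*sqrt(2))/(s^3*(s^3 - 6*sqrt(2)*s^2 + 24*s - 16*sqrt(2)))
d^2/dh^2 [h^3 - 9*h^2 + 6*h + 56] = 6*h - 18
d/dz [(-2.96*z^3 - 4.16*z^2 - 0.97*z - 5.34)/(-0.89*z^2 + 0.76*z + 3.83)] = (2.6344*z^4 - 4.4992*z^3 - 38.0353*z^2 - 41.3708*z + 0.3433)/(0.7921*z^4 - 1.3528*z^3 - 6.2398*z^2 + 5.8216*z + 14.6689)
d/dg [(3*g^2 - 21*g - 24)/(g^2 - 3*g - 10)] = 6*(2*g^2 - 2*g + 23)/(g^4 - 6*g^3 - 11*g^2 + 60*g + 100)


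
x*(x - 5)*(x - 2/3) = x^3 - 17*x^2/3 + 10*x/3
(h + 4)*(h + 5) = h^2 + 9*h + 20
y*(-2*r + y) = -2*r*y + y^2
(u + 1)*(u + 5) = u^2 + 6*u + 5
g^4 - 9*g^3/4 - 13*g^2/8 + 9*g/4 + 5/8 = (g - 5/2)*(g - 1)*(g + 1/4)*(g + 1)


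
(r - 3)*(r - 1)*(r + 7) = r^3 + 3*r^2 - 25*r + 21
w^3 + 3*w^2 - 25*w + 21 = (w - 3)*(w - 1)*(w + 7)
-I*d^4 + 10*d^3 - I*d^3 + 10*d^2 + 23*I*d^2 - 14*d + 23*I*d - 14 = (d + I)*(d + 2*I)*(d + 7*I)*(-I*d - I)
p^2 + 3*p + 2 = (p + 1)*(p + 2)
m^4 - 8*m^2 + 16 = (m - 2)^2*(m + 2)^2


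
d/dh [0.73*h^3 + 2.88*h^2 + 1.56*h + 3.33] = 2.19*h^2 + 5.76*h + 1.56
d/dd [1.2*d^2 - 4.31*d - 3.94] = 2.4*d - 4.31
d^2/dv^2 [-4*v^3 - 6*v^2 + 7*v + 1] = -24*v - 12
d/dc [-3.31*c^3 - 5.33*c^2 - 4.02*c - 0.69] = -9.93*c^2 - 10.66*c - 4.02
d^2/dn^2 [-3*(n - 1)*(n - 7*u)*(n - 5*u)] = -18*n + 72*u + 6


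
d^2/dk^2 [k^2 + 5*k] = 2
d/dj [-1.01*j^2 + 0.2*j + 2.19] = 0.2 - 2.02*j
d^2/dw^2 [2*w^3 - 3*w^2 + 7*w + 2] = 12*w - 6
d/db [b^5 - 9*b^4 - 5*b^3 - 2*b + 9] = 5*b^4 - 36*b^3 - 15*b^2 - 2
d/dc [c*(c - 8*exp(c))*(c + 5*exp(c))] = -3*c^2*exp(c) + 3*c^2 - 80*c*exp(2*c) - 6*c*exp(c) - 40*exp(2*c)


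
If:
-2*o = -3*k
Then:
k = 2*o/3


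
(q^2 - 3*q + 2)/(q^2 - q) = (q - 2)/q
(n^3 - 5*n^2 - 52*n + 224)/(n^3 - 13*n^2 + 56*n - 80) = (n^2 - n - 56)/(n^2 - 9*n + 20)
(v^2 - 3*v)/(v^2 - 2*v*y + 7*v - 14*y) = v*(v - 3)/(v^2 - 2*v*y + 7*v - 14*y)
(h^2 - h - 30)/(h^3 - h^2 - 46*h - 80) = (h - 6)/(h^2 - 6*h - 16)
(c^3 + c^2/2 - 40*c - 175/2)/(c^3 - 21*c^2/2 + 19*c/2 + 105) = (c + 5)/(c - 6)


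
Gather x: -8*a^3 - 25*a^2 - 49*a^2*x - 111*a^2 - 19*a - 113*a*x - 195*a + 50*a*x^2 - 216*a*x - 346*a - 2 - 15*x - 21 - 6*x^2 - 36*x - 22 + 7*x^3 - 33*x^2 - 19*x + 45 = -8*a^3 - 136*a^2 - 560*a + 7*x^3 + x^2*(50*a - 39) + x*(-49*a^2 - 329*a - 70)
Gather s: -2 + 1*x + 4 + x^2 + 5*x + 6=x^2 + 6*x + 8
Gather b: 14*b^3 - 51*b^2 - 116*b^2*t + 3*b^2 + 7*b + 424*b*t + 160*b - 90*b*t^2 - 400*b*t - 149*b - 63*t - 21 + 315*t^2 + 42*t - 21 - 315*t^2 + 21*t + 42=14*b^3 + b^2*(-116*t - 48) + b*(-90*t^2 + 24*t + 18)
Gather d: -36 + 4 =-32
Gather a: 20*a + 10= 20*a + 10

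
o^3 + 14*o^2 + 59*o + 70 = (o + 2)*(o + 5)*(o + 7)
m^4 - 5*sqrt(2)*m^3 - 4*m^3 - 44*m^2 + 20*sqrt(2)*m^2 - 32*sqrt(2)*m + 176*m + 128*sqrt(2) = (m - 4)*(m - 8*sqrt(2))*(m + sqrt(2))*(m + 2*sqrt(2))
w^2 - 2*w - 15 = (w - 5)*(w + 3)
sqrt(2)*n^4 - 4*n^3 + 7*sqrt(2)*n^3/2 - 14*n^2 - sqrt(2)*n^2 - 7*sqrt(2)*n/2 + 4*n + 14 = (n - 1)*(n + 7/2)*(n - 2*sqrt(2))*(sqrt(2)*n + sqrt(2))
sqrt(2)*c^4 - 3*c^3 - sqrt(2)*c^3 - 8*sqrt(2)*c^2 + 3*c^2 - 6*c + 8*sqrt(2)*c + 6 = (c - 1)*(c - 3*sqrt(2))*(c + sqrt(2))*(sqrt(2)*c + 1)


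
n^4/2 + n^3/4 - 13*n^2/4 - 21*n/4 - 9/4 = (n/2 + 1/2)*(n - 3)*(n + 1)*(n + 3/2)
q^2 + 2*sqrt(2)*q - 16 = (q - 2*sqrt(2))*(q + 4*sqrt(2))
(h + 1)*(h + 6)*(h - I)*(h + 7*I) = h^4 + 7*h^3 + 6*I*h^3 + 13*h^2 + 42*I*h^2 + 49*h + 36*I*h + 42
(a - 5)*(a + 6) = a^2 + a - 30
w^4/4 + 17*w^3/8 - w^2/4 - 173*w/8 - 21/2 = (w/4 + 1)*(w - 3)*(w + 1/2)*(w + 7)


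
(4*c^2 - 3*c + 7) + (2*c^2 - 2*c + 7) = 6*c^2 - 5*c + 14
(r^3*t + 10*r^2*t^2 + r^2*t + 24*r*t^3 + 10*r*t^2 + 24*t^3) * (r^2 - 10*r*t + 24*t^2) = r^5*t + r^4*t - 52*r^3*t^3 - 52*r^2*t^3 + 576*r*t^5 + 576*t^5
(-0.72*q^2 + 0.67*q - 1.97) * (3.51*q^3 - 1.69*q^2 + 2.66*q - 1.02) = -2.5272*q^5 + 3.5685*q^4 - 9.9622*q^3 + 5.8459*q^2 - 5.9236*q + 2.0094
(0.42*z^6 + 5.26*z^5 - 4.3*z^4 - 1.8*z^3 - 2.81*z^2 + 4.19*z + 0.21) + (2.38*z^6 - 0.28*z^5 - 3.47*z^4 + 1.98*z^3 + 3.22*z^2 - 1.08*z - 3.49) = 2.8*z^6 + 4.98*z^5 - 7.77*z^4 + 0.18*z^3 + 0.41*z^2 + 3.11*z - 3.28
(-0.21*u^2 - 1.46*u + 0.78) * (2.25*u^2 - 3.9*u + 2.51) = -0.4725*u^4 - 2.466*u^3 + 6.9219*u^2 - 6.7066*u + 1.9578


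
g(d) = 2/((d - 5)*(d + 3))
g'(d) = -2/((d - 5)*(d + 3)^2) - 2/((d - 5)^2*(d + 3))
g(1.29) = -0.13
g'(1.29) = -0.00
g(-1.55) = -0.21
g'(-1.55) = 0.11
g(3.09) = -0.17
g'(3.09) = -0.06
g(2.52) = -0.15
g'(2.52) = -0.03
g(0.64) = -0.13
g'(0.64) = 0.01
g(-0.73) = -0.15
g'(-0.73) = 0.04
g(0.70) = -0.13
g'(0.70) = 0.00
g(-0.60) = -0.15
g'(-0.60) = 0.04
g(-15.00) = 0.01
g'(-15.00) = 0.00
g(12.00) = 0.02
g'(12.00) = 0.00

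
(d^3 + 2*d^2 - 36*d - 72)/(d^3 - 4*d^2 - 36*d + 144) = (d + 2)/(d - 4)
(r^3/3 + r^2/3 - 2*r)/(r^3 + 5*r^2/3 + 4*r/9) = 3*(r^2 + r - 6)/(9*r^2 + 15*r + 4)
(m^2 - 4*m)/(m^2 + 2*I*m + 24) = m*(m - 4)/(m^2 + 2*I*m + 24)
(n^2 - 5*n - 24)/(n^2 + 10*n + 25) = (n^2 - 5*n - 24)/(n^2 + 10*n + 25)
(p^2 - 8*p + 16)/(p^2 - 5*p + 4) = (p - 4)/(p - 1)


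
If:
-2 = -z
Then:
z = 2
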